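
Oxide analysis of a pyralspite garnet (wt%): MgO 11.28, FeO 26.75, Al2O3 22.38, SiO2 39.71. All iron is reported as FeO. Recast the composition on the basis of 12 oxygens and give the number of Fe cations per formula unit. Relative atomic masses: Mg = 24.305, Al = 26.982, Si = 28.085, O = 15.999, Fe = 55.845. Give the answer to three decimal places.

1.697 Fe apfu

MgO: 11.28/40.304 = 0.27987 mol → 0.27987 mol Mg, 0.27987 mol O.
FeO: 26.75/71.844 = 0.37233 mol → 0.37233 mol Fe, 0.37233 mol O.
Al2O3: 22.38/101.961 = 0.21950 mol → 0.43900 mol Al, 0.65850 mol O.
SiO2: 39.71/60.083 = 0.66092 mol → 0.66092 mol Si, 1.32184 mol O.
Total oxygen = 2.63254 mol. Normalization factor = 12/2.63254 = 4.55834.
Fe per 12 O = 0.37233 × 4.55834 = 1.697.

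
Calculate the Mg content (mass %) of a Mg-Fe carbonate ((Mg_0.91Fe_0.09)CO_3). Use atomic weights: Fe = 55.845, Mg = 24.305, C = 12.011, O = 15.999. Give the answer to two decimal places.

Formula mass = 0.91×24.305 + 0.09×55.845 + 1×12.011 + 3×15.999 = 87.152 g/mol, of which 22.118 g is Mg.
So Mg makes up 22.118/87.152 = 0.2538 of the mass, i.e. 25.38%.

25.38 mass %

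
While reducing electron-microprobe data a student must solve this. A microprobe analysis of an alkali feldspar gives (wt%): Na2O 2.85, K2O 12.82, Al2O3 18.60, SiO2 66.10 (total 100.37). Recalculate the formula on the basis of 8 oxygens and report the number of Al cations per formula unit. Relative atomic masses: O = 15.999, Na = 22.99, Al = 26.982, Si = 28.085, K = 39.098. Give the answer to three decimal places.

0.996 Al apfu

Na2O: 2.85/61.979 = 0.04598 mol → 0.09196 mol Na, 0.04598 mol O.
K2O: 12.82/94.195 = 0.13610 mol → 0.27220 mol K, 0.13610 mol O.
Al2O3: 18.60/101.961 = 0.18242 mol → 0.36484 mol Al, 0.54726 mol O.
SiO2: 66.10/60.083 = 1.10014 mol → 1.10014 mol Si, 2.20028 mol O.
Total oxygen = 2.92962 mol. Normalization factor = 8/2.92962 = 2.73073.
Al per 8 O = 0.36484 × 2.73073 = 0.996.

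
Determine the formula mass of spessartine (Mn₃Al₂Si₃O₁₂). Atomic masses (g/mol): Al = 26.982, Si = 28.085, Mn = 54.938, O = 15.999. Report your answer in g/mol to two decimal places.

495.02 g/mol

Mn: 3 × 54.938 = 164.8140
Al: 2 × 26.982 = 53.9640
Si: 3 × 28.085 = 84.2550
O: 12 × 15.999 = 191.9880
Summing the contributions gives the formula mass.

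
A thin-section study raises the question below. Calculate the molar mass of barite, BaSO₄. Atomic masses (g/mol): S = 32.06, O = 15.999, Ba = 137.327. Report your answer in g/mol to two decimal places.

233.38 g/mol

Ba: 1 × 137.327 = 137.3270
S: 1 × 32.06 = 32.0600
O: 4 × 15.999 = 63.9960
Summing the contributions gives the formula mass.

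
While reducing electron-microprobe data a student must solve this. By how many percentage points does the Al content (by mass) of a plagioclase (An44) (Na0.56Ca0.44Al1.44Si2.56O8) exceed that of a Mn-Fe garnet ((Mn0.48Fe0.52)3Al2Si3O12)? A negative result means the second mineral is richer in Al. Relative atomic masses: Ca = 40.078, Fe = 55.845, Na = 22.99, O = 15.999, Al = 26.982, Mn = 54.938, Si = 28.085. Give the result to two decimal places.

3.56 percentage points

Al in Na0.56Ca0.44Al1.44Si2.56O8: molar mass 269.252 g/mol; 1.44×26.982 = 38.854 g → 14.43 wt%.
Al in (Mn0.48Fe0.52)3Al2Si3O12: molar mass 496.436 g/mol; 2×26.982 = 53.964 g → 10.87 wt%.
Difference = 14.43 − 10.87 = 3.56 percentage points.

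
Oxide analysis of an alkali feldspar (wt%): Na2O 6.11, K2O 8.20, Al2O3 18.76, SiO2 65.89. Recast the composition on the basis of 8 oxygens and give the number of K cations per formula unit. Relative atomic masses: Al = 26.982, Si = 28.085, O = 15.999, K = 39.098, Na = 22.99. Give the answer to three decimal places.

0.475 K apfu

Na2O: 6.11/61.979 = 0.09858 mol → 0.19716 mol Na, 0.09858 mol O.
K2O: 8.20/94.195 = 0.08705 mol → 0.17410 mol K, 0.08705 mol O.
Al2O3: 18.76/101.961 = 0.18399 mol → 0.36798 mol Al, 0.55197 mol O.
SiO2: 65.89/60.083 = 1.09665 mol → 1.09665 mol Si, 2.19330 mol O.
Total oxygen = 2.93090 mol. Normalization factor = 8/2.93090 = 2.72954.
K per 8 O = 0.17410 × 2.72954 = 0.475.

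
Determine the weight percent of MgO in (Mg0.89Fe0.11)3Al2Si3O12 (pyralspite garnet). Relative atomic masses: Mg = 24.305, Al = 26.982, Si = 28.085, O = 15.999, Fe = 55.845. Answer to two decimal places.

26.02 wt%

Molar mass of (Mg0.89Fe0.11)3Al2Si3O12 = 2.67×24.305 + 0.33×55.845 + 2×26.982 + 3×28.085 + 12×15.999 = 413.530 g/mol.
Each formula unit contains 2.67 Mg, equivalent to 2.67/1 = 2.6700 mol MgO.
M(MgO) = 1×24.305 + 1×15.999 = 40.304 g/mol.
Mass of MgO per formula unit = 2.6700 × 40.304 = 107.612 g.
MgO wt% = 107.612 / 413.530 × 100 = 26.02%.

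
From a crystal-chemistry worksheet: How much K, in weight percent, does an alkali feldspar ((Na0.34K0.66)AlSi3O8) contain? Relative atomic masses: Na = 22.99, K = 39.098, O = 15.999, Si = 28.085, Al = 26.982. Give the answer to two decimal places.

Formula mass = 0.34*22.99 + 0.66*39.098 + 1*26.982 + 3*28.085 + 8*15.999 = 272.850 g/mol, of which 25.805 g is K.
So K makes up 25.805/272.850 = 0.0946 of the mass, i.e. 9.46%.

9.46 weight percent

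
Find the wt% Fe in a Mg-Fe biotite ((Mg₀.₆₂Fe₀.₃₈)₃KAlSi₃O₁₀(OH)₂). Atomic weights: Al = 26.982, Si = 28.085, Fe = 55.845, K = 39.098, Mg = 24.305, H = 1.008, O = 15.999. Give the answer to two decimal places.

14.05 wt%

Formula mass = 1.86*24.305 + 1.14*55.845 + 1*39.098 + 1*26.982 + 3*28.085 + 12*15.999 + 2*1.008 = 453.210 g/mol, of which 63.663 g is Fe.
So Fe makes up 63.663/453.210 = 0.1405 of the mass, i.e. 14.05%.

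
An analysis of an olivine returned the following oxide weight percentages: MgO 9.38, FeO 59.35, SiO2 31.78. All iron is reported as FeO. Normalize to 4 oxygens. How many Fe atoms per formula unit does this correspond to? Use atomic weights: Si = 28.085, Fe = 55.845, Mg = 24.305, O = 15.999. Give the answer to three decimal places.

1.561 Fe apfu

MgO (M=40.304): mol = 0.23273; Mg = 0.23273, O = 0.23273.
FeO (M=71.844): mol = 0.82610; Fe = 0.82610, O = 0.82610.
SiO2 (M=60.083): mol = 0.52893; Si = 0.52893, O = 1.05786.
ΣO = 2.11669; factor = 4/ΣO = 1.88974.
Fe apfu = 0.82610 × 1.88974 = 1.561.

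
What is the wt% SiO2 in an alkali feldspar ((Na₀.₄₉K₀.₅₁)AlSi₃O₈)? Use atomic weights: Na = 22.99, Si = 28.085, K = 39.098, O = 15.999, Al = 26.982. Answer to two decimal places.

66.65 wt%

Molar mass of (Na₀.₄₉K₀.₅₁)AlSi₃O₈ = 0.49×22.99 + 0.51×39.098 + 1×26.982 + 3×28.085 + 8×15.999 = 270.434 g/mol.
Each formula unit contains 3 Si, equivalent to 3/1 = 3.0000 mol SiO2.
M(SiO2) = 1×28.085 + 2×15.999 = 60.083 g/mol.
Mass of SiO2 per formula unit = 3.0000 × 60.083 = 180.249 g.
SiO2 wt% = 180.249 / 270.434 × 100 = 66.65%.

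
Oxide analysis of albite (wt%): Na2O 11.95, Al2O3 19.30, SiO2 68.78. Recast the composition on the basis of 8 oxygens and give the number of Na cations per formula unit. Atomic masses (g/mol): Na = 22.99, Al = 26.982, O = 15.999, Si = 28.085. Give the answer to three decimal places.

1.011 Na apfu

11.95 wt% Na2O ÷ 61.979 g/mol = 0.19281 mol, giving 0.38562 Na and 0.19281 O.
19.30 wt% Al2O3 ÷ 101.961 g/mol = 0.18929 mol, giving 0.37858 Al and 0.56787 O.
68.78 wt% SiO2 ÷ 60.083 g/mol = 1.14475 mol, giving 1.14475 Si and 2.28950 O.
Oxygen sums to 3.05018; scaling by 8/3.05018 = 2.62280 puts the formula on 8 O.
Na: 0.38562 × 2.62280 = 1.011 atoms per formula unit.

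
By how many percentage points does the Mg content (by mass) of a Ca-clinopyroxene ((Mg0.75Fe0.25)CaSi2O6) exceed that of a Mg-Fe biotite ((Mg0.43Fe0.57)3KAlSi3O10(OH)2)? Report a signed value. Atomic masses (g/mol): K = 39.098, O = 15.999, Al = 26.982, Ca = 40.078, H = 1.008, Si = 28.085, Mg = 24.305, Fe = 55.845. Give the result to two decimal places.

1.47 percentage points

First mineral: 18.229 g Mg in 224.432 g formula = 8.12 wt% Mg.
Second mineral: 31.353 g Mg in 471.187 g formula = 6.65 wt% Mg.
8.12% − 6.65% gives a difference of 1.47 percentage points.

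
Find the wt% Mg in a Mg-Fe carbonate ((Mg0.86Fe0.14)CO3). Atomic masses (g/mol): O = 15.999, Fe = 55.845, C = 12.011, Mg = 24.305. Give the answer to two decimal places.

23.56 wt%

Formula mass = 0.86·24.305 + 0.14·55.845 + 1·12.011 + 3·15.999 = 88.729 g/mol, of which 20.902 g is Mg.
So Mg makes up 20.902/88.729 = 0.2356 of the mass, i.e. 23.56%.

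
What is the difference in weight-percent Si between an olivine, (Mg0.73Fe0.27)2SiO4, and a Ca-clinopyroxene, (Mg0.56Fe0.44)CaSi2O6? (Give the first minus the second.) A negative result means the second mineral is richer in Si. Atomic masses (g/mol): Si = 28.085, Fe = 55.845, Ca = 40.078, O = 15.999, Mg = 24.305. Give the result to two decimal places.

-6.57 percentage points

M((Mg0.73Fe0.27)2SiO4) = 157.723 g/mol, so wt% Si = 28.085/157.723 × 100 = 17.81%.
M((Mg0.56Fe0.44)CaSi2O6) = 230.425 g/mol, so wt% Si = 56.170/230.425 × 100 = 24.38%.
17.81 − 24.38 = -6.57 pp.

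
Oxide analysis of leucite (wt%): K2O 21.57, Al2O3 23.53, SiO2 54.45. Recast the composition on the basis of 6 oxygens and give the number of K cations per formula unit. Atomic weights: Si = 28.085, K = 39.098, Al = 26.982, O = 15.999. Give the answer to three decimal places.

1.005 K apfu

K2O: 21.57/94.195 = 0.22899 mol → 0.45798 mol K, 0.22899 mol O.
Al2O3: 23.53/101.961 = 0.23077 mol → 0.46154 mol Al, 0.69231 mol O.
SiO2: 54.45/60.083 = 0.90625 mol → 0.90625 mol Si, 1.81250 mol O.
Total oxygen = 2.73380 mol. Normalization factor = 6/2.73380 = 2.19475.
K per 6 O = 0.45798 × 2.19475 = 1.005.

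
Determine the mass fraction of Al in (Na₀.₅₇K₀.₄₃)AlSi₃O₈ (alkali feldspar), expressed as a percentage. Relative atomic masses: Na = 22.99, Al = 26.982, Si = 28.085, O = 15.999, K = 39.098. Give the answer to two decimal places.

Formula mass = 0.57×22.99 + 0.43×39.098 + 1×26.982 + 3×28.085 + 8×15.999 = 269.145 g/mol, of which 26.982 g is Al.
So Al makes up 26.982/269.145 = 0.1003 of the mass, i.e. 10.03%.

10.03 weight percent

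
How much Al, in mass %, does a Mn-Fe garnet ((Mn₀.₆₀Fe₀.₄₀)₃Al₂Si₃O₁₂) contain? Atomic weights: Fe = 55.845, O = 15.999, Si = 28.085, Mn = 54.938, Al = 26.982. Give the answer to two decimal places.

10.88 mass %

Formula mass = 1.80×54.938 + 1.20×55.845 + 2×26.982 + 3×28.085 + 12×15.999 = 496.109 g/mol, of which 53.964 g is Al.
So Al makes up 53.964/496.109 = 0.1088 of the mass, i.e. 10.88%.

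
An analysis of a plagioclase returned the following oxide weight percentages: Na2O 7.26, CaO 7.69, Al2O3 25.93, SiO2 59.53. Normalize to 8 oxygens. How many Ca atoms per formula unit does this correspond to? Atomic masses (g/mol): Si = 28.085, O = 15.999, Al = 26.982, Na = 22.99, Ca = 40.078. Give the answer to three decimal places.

0.366 Ca apfu

7.26 wt% Na2O ÷ 61.979 g/mol = 0.11714 mol, giving 0.23428 Na and 0.11714 O.
7.69 wt% CaO ÷ 56.077 g/mol = 0.13713 mol, giving 0.13713 Ca and 0.13713 O.
25.93 wt% Al2O3 ÷ 101.961 g/mol = 0.25431 mol, giving 0.50862 Al and 0.76293 O.
59.53 wt% SiO2 ÷ 60.083 g/mol = 0.99080 mol, giving 0.99080 Si and 1.98160 O.
Oxygen sums to 2.99880; scaling by 8/2.99880 = 2.66773 puts the formula on 8 O.
Ca: 0.13713 × 2.66773 = 0.366 atoms per formula unit.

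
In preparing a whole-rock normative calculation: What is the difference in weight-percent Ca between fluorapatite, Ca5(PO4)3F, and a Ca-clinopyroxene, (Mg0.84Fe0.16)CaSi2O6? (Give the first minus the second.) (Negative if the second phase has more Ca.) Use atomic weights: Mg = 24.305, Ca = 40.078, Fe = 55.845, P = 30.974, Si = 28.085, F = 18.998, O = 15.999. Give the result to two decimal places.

Ca in Ca5(PO4)3F: molar mass 504.298 g/mol; 5×40.078 = 200.390 g → 39.74 wt%.
Ca in (Mg0.84Fe0.16)CaSi2O6: molar mass 221.593 g/mol; 1×40.078 = 40.078 g → 18.09 wt%.
Difference = 39.74 − 18.09 = 21.65 percentage points.

21.65 percentage points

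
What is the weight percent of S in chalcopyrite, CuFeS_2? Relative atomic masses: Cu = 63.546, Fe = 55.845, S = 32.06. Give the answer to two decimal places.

Molar mass of CuFeS_2: 1×63.546 + 1×55.845 + 2×32.06 = 183.511 g/mol.
Mass of S per formula unit: 2 × 32.06 = 64.120 g.
Weight fraction S = 64.120 / 183.511 = 0.3494.

34.94 weight percent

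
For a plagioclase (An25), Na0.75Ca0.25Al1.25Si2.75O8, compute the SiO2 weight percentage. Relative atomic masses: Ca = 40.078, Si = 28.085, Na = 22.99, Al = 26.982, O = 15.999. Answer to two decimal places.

62.07 wt%

Molar mass of Na0.75Ca0.25Al1.25Si2.75O8 = 0.75·22.99 + 0.25·40.078 + 1.25·26.982 + 2.75·28.085 + 8·15.999 = 266.215 g/mol.
Each formula unit contains 2.75 Si, equivalent to 2.75/1 = 2.7500 mol SiO2.
M(SiO2) = 1×28.085 + 2×15.999 = 60.083 g/mol.
Mass of SiO2 per formula unit = 2.7500 × 60.083 = 165.228 g.
SiO2 wt% = 165.228 / 266.215 × 100 = 62.07%.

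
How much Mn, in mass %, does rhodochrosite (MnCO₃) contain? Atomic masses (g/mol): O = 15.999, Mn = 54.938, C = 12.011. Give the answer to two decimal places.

Formula mass = 1*54.938 + 1*12.011 + 3*15.999 = 114.946 g/mol, of which 54.938 g is Mn.
So Mn makes up 54.938/114.946 = 0.4779 of the mass, i.e. 47.79%.

47.79 mass %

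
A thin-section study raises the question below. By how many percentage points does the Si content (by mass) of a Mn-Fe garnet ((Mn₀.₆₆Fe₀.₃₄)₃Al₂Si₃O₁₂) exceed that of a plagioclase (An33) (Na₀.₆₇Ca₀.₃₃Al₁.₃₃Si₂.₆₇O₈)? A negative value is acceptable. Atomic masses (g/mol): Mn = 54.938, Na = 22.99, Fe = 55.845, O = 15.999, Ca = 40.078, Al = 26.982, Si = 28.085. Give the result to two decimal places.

-11.04 percentage points

Si in (Mn₀.₆₆Fe₀.₃₄)₃Al₂Si₃O₁₂: molar mass 495.946 g/mol; 3×28.085 = 84.255 g → 16.99 wt%.
Si in Na₀.₆₇Ca₀.₃₃Al₁.₃₃Si₂.₆₇O₈: molar mass 267.494 g/mol; 2.67×28.085 = 74.987 g → 28.03 wt%.
Difference = 16.99 − 28.03 = -11.04 percentage points.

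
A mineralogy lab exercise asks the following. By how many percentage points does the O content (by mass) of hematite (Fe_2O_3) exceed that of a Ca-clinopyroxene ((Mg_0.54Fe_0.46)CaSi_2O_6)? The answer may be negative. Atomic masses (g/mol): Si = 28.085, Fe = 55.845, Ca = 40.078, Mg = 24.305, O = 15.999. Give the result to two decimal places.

-11.49 percentage points

First mineral: 47.997 g O in 159.687 g formula = 30.06 wt% O.
Second mineral: 95.994 g O in 231.055 g formula = 41.55 wt% O.
30.06% − 41.55% gives a difference of -11.49 percentage points.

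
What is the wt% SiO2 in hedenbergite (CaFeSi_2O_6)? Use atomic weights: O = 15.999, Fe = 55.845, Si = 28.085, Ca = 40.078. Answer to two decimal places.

48.44 wt%

M(CaFeSi_2O_6) = 248.087 g/mol; M(SiO2) = 60.083 g/mol.
Moles SiO2 per formula unit = 2 Si ÷ 1 = 2.0000.
SiO2 fraction = (2.0000 × 60.083) / 248.087 = 120.166/248.087 = 0.4844.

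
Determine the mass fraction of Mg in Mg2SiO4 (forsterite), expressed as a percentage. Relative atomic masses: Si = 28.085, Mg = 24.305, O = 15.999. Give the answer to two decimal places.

34.55 mass %

Molar mass of Mg2SiO4: 2·24.305 + 1·28.085 + 4·15.999 = 140.691 g/mol.
Mass of Mg per formula unit: 2 × 24.305 = 48.610 g.
Weight fraction Mg = 48.610 / 140.691 = 0.3455.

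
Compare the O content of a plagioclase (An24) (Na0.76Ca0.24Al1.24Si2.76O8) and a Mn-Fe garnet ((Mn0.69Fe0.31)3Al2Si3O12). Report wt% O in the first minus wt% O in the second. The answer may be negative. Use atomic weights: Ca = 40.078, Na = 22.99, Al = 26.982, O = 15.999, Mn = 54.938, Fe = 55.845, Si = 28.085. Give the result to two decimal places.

M(Na0.76Ca0.24Al1.24Si2.76O8) = 266.055 g/mol, so wt% O = 127.992/266.055 × 100 = 48.11%.
M((Mn0.69Fe0.31)3Al2Si3O12) = 495.865 g/mol, so wt% O = 191.988/495.865 × 100 = 38.72%.
48.11 − 38.72 = 9.39 pp.

9.39 percentage points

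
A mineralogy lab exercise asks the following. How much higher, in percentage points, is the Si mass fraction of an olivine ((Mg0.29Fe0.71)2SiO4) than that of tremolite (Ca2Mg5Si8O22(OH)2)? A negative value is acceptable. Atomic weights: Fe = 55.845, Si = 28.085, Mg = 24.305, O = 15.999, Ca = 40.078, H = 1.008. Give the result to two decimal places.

First mineral: 28.085 g Si in 185.478 g formula = 15.14 wt% Si.
Second mineral: 224.680 g Si in 812.353 g formula = 27.66 wt% Si.
15.14% − 27.66% gives a difference of -12.52 percentage points.

-12.52 percentage points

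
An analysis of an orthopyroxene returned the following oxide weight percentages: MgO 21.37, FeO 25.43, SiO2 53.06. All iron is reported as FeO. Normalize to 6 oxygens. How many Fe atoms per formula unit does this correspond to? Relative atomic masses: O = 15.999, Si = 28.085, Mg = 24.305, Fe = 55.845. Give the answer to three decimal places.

0.801 Fe apfu

MgO (M=40.304): mol = 0.53022; Mg = 0.53022, O = 0.53022.
FeO (M=71.844): mol = 0.35396; Fe = 0.35396, O = 0.35396.
SiO2 (M=60.083): mol = 0.88311; Si = 0.88311, O = 1.76622.
ΣO = 2.65040; factor = 6/ΣO = 2.26381.
Fe apfu = 0.35396 × 2.26381 = 0.801.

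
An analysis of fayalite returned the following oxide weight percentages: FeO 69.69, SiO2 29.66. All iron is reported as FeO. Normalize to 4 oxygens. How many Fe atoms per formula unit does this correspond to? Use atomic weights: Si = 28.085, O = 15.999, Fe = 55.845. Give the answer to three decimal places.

FeO: 69.69/71.844 = 0.97002 mol → 0.97002 mol Fe, 0.97002 mol O.
SiO2: 29.66/60.083 = 0.49365 mol → 0.49365 mol Si, 0.98730 mol O.
Total oxygen = 1.95732 mol. Normalization factor = 4/1.95732 = 2.04361.
Fe per 4 O = 0.97002 × 2.04361 = 1.982.

1.982 Fe apfu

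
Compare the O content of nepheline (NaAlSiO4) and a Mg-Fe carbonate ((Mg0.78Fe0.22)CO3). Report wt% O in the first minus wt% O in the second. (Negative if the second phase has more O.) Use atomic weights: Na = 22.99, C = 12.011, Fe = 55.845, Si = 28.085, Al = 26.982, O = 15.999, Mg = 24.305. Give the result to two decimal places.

-7.55 percentage points

M(NaAlSiO4) = 142.053 g/mol, so wt% O = 63.996/142.053 × 100 = 45.05%.
M((Mg0.78Fe0.22)CO3) = 91.252 g/mol, so wt% O = 47.997/91.252 × 100 = 52.60%.
45.05 − 52.60 = -7.55 pp.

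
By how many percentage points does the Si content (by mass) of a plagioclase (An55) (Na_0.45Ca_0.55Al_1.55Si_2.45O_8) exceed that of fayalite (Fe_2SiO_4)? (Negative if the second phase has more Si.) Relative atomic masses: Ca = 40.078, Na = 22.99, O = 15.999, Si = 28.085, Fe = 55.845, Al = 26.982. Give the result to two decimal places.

First mineral: 68.808 g Si in 271.011 g formula = 25.39 wt% Si.
Second mineral: 28.085 g Si in 203.771 g formula = 13.78 wt% Si.
25.39% − 13.78% gives a difference of 11.61 percentage points.

11.61 percentage points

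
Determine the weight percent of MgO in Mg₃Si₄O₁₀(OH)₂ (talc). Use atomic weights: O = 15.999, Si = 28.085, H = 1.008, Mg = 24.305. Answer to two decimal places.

Formula mass = 379.259 g/mol.
3 Mg → 3.0000 mol MgO per formula unit; M(MgO) = 40.304, so MgO mass = 120.912 g.
120.912/379.259 × 100 = 31.88 wt%.

31.88 wt%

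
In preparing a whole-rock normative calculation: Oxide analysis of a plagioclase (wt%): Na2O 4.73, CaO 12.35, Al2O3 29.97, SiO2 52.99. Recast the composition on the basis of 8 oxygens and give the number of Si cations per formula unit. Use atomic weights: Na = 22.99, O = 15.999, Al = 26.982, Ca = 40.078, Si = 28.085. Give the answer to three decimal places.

2.398 Si apfu

Na2O (M=61.979): mol = 0.07632; Na = 0.15264, O = 0.07632.
CaO (M=56.077): mol = 0.22023; Ca = 0.22023, O = 0.22023.
Al2O3 (M=101.961): mol = 0.29394; Al = 0.58788, O = 0.88182.
SiO2 (M=60.083): mol = 0.88195; Si = 0.88195, O = 1.76390.
ΣO = 2.94227; factor = 8/ΣO = 2.71899.
Si apfu = 0.88195 × 2.71899 = 2.398.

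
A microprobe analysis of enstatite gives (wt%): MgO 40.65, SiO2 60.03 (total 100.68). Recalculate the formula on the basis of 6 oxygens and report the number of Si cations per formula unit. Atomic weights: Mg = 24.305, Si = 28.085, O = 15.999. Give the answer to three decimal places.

MgO (M=40.304): mol = 1.00858; Mg = 1.00858, O = 1.00858.
SiO2 (M=60.083): mol = 0.99912; Si = 0.99912, O = 1.99824.
ΣO = 3.00682; factor = 6/ΣO = 1.99546.
Si apfu = 0.99912 × 1.99546 = 1.994.

1.994 Si apfu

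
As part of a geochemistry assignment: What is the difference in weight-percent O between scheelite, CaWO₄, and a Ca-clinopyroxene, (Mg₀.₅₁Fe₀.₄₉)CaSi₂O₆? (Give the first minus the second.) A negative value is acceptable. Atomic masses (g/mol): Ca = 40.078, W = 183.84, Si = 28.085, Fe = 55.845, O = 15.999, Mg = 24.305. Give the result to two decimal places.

-19.15 percentage points

First mineral: 63.996 g O in 287.914 g formula = 22.23 wt% O.
Second mineral: 95.994 g O in 232.002 g formula = 41.38 wt% O.
22.23% − 41.38% gives a difference of -19.15 percentage points.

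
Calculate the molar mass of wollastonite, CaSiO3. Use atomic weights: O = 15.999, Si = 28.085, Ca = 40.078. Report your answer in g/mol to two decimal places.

116.16 g/mol

M = 1×40.078 + 1×28.085 + 3×15.999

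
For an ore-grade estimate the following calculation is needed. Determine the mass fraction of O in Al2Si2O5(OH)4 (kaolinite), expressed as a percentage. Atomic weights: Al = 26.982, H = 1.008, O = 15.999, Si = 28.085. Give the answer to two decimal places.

Molar mass of Al2Si2O5(OH)4: 2*26.982 + 2*28.085 + 9*15.999 + 4*1.008 = 258.157 g/mol.
Mass of O per formula unit: 9 × 15.999 = 143.991 g.
Weight fraction O = 143.991 / 258.157 = 0.5578.

55.78 wt%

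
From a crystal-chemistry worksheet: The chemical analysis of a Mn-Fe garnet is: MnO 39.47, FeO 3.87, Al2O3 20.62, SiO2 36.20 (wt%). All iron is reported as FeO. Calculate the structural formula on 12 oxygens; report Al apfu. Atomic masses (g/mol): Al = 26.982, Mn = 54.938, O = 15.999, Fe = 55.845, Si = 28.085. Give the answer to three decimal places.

39.47 wt% MnO ÷ 70.937 g/mol = 0.55641 mol, giving 0.55641 Mn and 0.55641 O.
3.87 wt% FeO ÷ 71.844 g/mol = 0.05387 mol, giving 0.05387 Fe and 0.05387 O.
20.62 wt% Al2O3 ÷ 101.961 g/mol = 0.20223 mol, giving 0.40446 Al and 0.60669 O.
36.20 wt% SiO2 ÷ 60.083 g/mol = 0.60250 mol, giving 0.60250 Si and 1.20500 O.
Oxygen sums to 2.42197; scaling by 12/2.42197 = 4.95464 puts the formula on 12 O.
Al: 0.40446 × 4.95464 = 2.004 atoms per formula unit.

2.004 Al apfu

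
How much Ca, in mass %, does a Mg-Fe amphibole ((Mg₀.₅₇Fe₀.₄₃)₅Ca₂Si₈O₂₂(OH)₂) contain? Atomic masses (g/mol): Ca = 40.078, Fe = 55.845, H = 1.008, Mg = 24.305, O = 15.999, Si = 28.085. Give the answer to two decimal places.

M((Mg₀.₅₇Fe₀.₄₃)₅Ca₂Si₈O₂₂(OH)₂) = 880.164 g/mol.
Ca contributes 2 × 40.078 = 80.156 g per mole.
80.156/880.164 = 0.0911 → 9.11%.

9.11 mass %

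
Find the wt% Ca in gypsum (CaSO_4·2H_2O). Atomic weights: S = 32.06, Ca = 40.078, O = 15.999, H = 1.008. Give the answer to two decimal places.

23.28 wt%

Molar mass of CaSO_4·2H_2O: 1×40.078 + 1×32.06 + 6×15.999 + 4×1.008 = 172.164 g/mol.
Mass of Ca per formula unit: 1 × 40.078 = 40.078 g.
Weight fraction Ca = 40.078 / 172.164 = 0.2328.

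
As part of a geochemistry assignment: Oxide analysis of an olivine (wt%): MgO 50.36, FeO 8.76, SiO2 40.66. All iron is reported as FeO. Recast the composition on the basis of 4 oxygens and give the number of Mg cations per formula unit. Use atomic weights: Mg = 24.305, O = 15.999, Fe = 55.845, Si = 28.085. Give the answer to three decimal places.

1.834 Mg apfu

50.36 wt% MgO ÷ 40.304 g/mol = 1.24950 mol, giving 1.24950 Mg and 1.24950 O.
8.76 wt% FeO ÷ 71.844 g/mol = 0.12193 mol, giving 0.12193 Fe and 0.12193 O.
40.66 wt% SiO2 ÷ 60.083 g/mol = 0.67673 mol, giving 0.67673 Si and 1.35346 O.
Oxygen sums to 2.72489; scaling by 4/2.72489 = 1.46795 puts the formula on 4 O.
Mg: 1.24950 × 1.46795 = 1.834 atoms per formula unit.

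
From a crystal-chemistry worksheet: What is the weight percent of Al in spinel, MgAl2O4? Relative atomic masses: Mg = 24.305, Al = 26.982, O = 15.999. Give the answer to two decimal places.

37.93 wt%

M(MgAl2O4) = 142.265 g/mol.
Al contributes 2 × 26.982 = 53.964 g per mole.
53.964/142.265 = 0.3793 → 37.93%.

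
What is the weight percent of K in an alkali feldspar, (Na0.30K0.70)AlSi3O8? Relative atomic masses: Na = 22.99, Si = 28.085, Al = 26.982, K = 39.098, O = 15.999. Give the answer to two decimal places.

M((Na0.30K0.70)AlSi3O8) = 273.495 g/mol.
K contributes 0.70 × 39.098 = 27.369 g per mole.
27.369/273.495 = 0.1001 → 10.01%.

10.01 weight percent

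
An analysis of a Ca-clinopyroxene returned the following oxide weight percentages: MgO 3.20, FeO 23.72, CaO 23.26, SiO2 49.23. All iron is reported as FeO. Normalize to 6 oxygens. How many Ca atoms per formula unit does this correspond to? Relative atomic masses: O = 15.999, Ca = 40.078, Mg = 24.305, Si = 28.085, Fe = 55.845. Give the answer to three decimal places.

3.20 wt% MgO ÷ 40.304 g/mol = 0.07940 mol, giving 0.07940 Mg and 0.07940 O.
23.72 wt% FeO ÷ 71.844 g/mol = 0.33016 mol, giving 0.33016 Fe and 0.33016 O.
23.26 wt% CaO ÷ 56.077 g/mol = 0.41479 mol, giving 0.41479 Ca and 0.41479 O.
49.23 wt% SiO2 ÷ 60.083 g/mol = 0.81937 mol, giving 0.81937 Si and 1.63874 O.
Oxygen sums to 2.46309; scaling by 6/2.46309 = 2.43596 puts the formula on 6 O.
Ca: 0.41479 × 2.43596 = 1.010 atoms per formula unit.

1.010 Ca apfu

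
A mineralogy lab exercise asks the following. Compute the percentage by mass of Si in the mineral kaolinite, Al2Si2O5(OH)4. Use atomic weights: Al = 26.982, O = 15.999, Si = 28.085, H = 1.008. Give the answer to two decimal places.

M(Al2Si2O5(OH)4) = 258.157 g/mol.
Si contributes 2 × 28.085 = 56.170 g per mole.
56.170/258.157 = 0.2176 → 21.76%.

21.76 mass %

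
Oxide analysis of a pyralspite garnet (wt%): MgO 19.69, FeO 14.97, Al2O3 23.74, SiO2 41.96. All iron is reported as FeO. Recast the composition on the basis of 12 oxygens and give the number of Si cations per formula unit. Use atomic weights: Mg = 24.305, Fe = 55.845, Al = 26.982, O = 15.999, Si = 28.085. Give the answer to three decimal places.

19.69 wt% MgO ÷ 40.304 g/mol = 0.48854 mol, giving 0.48854 Mg and 0.48854 O.
14.97 wt% FeO ÷ 71.844 g/mol = 0.20837 mol, giving 0.20837 Fe and 0.20837 O.
23.74 wt% Al2O3 ÷ 101.961 g/mol = 0.23283 mol, giving 0.46566 Al and 0.69849 O.
41.96 wt% SiO2 ÷ 60.083 g/mol = 0.69837 mol, giving 0.69837 Si and 1.39674 O.
Oxygen sums to 2.79214; scaling by 12/2.79214 = 4.29778 puts the formula on 12 O.
Si: 0.69837 × 4.29778 = 3.001 atoms per formula unit.

3.001 Si apfu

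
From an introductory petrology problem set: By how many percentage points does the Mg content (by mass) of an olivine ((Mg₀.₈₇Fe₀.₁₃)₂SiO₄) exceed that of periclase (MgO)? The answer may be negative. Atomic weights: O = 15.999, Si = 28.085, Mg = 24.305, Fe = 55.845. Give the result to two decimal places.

M((Mg₀.₈₇Fe₀.₁₃)₂SiO₄) = 148.891 g/mol, so wt% Mg = 42.291/148.891 × 100 = 28.40%.
M(MgO) = 40.304 g/mol, so wt% Mg = 24.305/40.304 × 100 = 60.30%.
28.40 − 60.30 = -31.90 pp.

-31.90 percentage points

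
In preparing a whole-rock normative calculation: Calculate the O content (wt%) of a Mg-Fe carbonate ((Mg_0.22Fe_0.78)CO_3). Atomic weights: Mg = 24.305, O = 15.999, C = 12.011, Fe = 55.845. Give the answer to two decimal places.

Formula mass = 0.22·24.305 + 0.78·55.845 + 1·12.011 + 3·15.999 = 108.914 g/mol, of which 47.997 g is O.
So O makes up 47.997/108.914 = 0.4407 of the mass, i.e. 44.07%.

44.07 wt%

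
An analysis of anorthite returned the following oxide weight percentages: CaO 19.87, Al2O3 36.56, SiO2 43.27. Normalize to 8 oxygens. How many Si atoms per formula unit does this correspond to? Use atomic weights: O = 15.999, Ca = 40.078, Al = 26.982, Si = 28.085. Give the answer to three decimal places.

19.87 wt% CaO ÷ 56.077 g/mol = 0.35433 mol, giving 0.35433 Ca and 0.35433 O.
36.56 wt% Al2O3 ÷ 101.961 g/mol = 0.35857 mol, giving 0.71714 Al and 1.07571 O.
43.27 wt% SiO2 ÷ 60.083 g/mol = 0.72017 mol, giving 0.72017 Si and 1.44034 O.
Oxygen sums to 2.87038; scaling by 8/2.87038 = 2.78709 puts the formula on 8 O.
Si: 0.72017 × 2.78709 = 2.007 atoms per formula unit.

2.007 Si apfu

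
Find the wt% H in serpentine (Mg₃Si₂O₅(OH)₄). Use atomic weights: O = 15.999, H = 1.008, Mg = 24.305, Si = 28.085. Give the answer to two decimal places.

Molar mass of Mg₃Si₂O₅(OH)₄: 3·24.305 + 2·28.085 + 9·15.999 + 4·1.008 = 277.108 g/mol.
Mass of H per formula unit: 4 × 1.008 = 4.032 g.
Weight fraction H = 4.032 / 277.108 = 0.0146.

1.46 mass %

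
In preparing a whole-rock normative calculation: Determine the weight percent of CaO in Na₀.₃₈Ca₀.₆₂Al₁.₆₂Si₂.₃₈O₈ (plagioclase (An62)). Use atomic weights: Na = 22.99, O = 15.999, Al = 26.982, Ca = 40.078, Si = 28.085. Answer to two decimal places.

M(Na₀.₃₈Ca₀.₆₂Al₁.₆₂Si₂.₃₈O₈) = 272.130 g/mol; M(CaO) = 56.077 g/mol.
Moles CaO per formula unit = 0.62 Ca ÷ 1 = 0.6200.
CaO fraction = (0.6200 × 56.077) / 272.130 = 34.768/272.130 = 0.1278.

12.78 wt%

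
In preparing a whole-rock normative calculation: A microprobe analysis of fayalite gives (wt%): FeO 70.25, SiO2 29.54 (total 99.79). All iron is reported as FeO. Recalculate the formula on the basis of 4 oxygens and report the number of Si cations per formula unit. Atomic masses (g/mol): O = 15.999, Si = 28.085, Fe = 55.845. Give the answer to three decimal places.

1.003 Si apfu

FeO (M=71.844): mol = 0.97781; Fe = 0.97781, O = 0.97781.
SiO2 (M=60.083): mol = 0.49165; Si = 0.49165, O = 0.98330.
ΣO = 1.96111; factor = 4/ΣO = 2.03966.
Si apfu = 0.49165 × 2.03966 = 1.003.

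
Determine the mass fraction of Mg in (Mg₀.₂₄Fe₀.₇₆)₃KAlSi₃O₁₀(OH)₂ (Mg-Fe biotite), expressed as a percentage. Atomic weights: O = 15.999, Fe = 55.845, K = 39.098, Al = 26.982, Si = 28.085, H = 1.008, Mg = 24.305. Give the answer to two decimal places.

Formula mass = 0.72×24.305 + 2.28×55.845 + 1×39.098 + 1×26.982 + 3×28.085 + 12×15.999 + 2×1.008 = 489.165 g/mol, of which 17.500 g is Mg.
So Mg makes up 17.500/489.165 = 0.0358 of the mass, i.e. 3.58%.

3.58 mass %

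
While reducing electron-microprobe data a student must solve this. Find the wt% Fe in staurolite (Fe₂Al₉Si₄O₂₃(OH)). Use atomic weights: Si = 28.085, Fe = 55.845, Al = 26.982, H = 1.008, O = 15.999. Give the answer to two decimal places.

M(Fe₂Al₉Si₄O₂₃(OH)) = 851.852 g/mol.
Fe contributes 2 × 55.845 = 111.690 g per mole.
111.690/851.852 = 0.1311 → 13.11%.

13.11 wt%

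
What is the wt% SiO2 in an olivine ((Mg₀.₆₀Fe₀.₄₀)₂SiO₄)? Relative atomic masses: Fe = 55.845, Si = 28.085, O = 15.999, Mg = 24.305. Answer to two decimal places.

36.21 wt%

Molar mass of (Mg₀.₆₀Fe₀.₄₀)₂SiO₄ = 1.20*24.305 + 0.80*55.845 + 1*28.085 + 4*15.999 = 165.923 g/mol.
Each formula unit contains 1 Si, equivalent to 1/1 = 1.0000 mol SiO2.
M(SiO2) = 1×28.085 + 2×15.999 = 60.083 g/mol.
Mass of SiO2 per formula unit = 1.0000 × 60.083 = 60.083 g.
SiO2 wt% = 60.083 / 165.923 × 100 = 36.21%.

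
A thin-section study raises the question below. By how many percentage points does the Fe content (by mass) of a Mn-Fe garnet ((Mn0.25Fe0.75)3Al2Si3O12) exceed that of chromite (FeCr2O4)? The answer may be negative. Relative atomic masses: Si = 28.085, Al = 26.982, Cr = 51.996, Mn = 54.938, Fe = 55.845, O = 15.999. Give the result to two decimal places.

Fe in (Mn0.25Fe0.75)3Al2Si3O12: molar mass 497.062 g/mol; 2.25×55.845 = 125.651 g → 25.28 wt%.
Fe in FeCr2O4: molar mass 223.833 g/mol; 1×55.845 = 55.845 g → 24.95 wt%.
Difference = 25.28 − 24.95 = 0.33 percentage points.

0.33 percentage points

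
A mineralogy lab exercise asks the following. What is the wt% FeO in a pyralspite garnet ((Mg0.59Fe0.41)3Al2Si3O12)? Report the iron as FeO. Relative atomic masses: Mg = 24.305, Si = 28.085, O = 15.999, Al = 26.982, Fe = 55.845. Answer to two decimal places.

Formula mass = 441.916 g/mol.
1.23 Fe → 1.2300 mol FeO per formula unit; M(FeO) = 71.844, so FeO mass = 88.368 g.
88.368/441.916 × 100 = 20.00 wt%.

20.00 wt%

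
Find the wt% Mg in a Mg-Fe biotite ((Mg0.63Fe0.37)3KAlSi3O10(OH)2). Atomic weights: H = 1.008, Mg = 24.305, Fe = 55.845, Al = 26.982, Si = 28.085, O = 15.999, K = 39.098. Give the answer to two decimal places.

10.16 mass %

Formula mass = 1.89×24.305 + 1.11×55.845 + 1×39.098 + 1×26.982 + 3×28.085 + 12×15.999 + 2×1.008 = 452.263 g/mol, of which 45.936 g is Mg.
So Mg makes up 45.936/452.263 = 0.1016 of the mass, i.e. 10.16%.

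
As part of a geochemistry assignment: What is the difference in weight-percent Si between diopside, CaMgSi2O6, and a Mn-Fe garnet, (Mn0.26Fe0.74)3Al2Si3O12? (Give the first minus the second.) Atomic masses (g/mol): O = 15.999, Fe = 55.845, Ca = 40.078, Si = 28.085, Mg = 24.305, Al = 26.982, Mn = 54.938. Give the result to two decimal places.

First mineral: 56.170 g Si in 216.547 g formula = 25.94 wt% Si.
Second mineral: 84.255 g Si in 497.035 g formula = 16.95 wt% Si.
25.94% − 16.95% gives a difference of 8.99 percentage points.

8.99 percentage points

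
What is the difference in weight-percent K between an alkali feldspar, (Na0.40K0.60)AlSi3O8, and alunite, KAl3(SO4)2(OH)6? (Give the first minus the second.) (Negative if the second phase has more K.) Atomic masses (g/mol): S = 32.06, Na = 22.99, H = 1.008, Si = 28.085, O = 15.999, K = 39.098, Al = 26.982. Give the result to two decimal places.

M((Na0.40K0.60)AlSi3O8) = 271.884 g/mol, so wt% K = 23.459/271.884 × 100 = 8.63%.
M(KAl3(SO4)2(OH)6) = 414.198 g/mol, so wt% K = 39.098/414.198 × 100 = 9.44%.
8.63 − 9.44 = -0.81 pp.

-0.81 percentage points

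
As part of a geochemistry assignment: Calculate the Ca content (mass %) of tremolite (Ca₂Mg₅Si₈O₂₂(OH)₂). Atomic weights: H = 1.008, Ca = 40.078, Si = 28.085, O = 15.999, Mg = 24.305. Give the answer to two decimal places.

9.87 mass %

Formula mass = 2·40.078 + 5·24.305 + 8·28.085 + 24·15.999 + 2·1.008 = 812.353 g/mol, of which 80.156 g is Ca.
So Ca makes up 80.156/812.353 = 0.0987 of the mass, i.e. 9.87%.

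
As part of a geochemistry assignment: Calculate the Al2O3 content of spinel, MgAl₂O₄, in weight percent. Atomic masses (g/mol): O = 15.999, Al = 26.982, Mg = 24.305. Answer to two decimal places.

Molar mass of MgAl₂O₄ = 1*24.305 + 2*26.982 + 4*15.999 = 142.265 g/mol.
Each formula unit contains 2 Al, equivalent to 2/2 = 1.0000 mol Al2O3.
M(Al2O3) = 2×26.982 + 3×15.999 = 101.961 g/mol.
Mass of Al2O3 per formula unit = 1.0000 × 101.961 = 101.961 g.
Al2O3 wt% = 101.961 / 142.265 × 100 = 71.67%.

71.67 wt%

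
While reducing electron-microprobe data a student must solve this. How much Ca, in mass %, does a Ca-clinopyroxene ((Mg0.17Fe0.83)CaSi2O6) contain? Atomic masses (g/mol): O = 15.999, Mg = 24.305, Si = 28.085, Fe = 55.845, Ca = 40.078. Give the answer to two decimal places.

Formula mass = 0.17×24.305 + 0.83×55.845 + 1×40.078 + 2×28.085 + 6×15.999 = 242.725 g/mol, of which 40.078 g is Ca.
So Ca makes up 40.078/242.725 = 0.1651 of the mass, i.e. 16.51%.

16.51 mass %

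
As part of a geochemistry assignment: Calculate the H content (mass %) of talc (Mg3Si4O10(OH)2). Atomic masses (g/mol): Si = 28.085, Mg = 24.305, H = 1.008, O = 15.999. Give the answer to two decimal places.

0.53 mass %

Formula mass = 3·24.305 + 4·28.085 + 12·15.999 + 2·1.008 = 379.259 g/mol, of which 2.016 g is H.
So H makes up 2.016/379.259 = 0.0053 of the mass, i.e. 0.53%.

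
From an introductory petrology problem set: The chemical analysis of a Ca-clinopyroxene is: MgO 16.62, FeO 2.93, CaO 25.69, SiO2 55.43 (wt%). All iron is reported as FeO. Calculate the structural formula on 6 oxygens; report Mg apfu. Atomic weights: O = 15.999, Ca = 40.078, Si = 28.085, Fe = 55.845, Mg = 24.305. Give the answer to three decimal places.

16.62 wt% MgO ÷ 40.304 g/mol = 0.41237 mol, giving 0.41237 Mg and 0.41237 O.
2.93 wt% FeO ÷ 71.844 g/mol = 0.04078 mol, giving 0.04078 Fe and 0.04078 O.
25.69 wt% CaO ÷ 56.077 g/mol = 0.45812 mol, giving 0.45812 Ca and 0.45812 O.
55.43 wt% SiO2 ÷ 60.083 g/mol = 0.92256 mol, giving 0.92256 Si and 1.84512 O.
Oxygen sums to 2.75639; scaling by 6/2.75639 = 2.17676 puts the formula on 6 O.
Mg: 0.41237 × 2.17676 = 0.898 atoms per formula unit.

0.898 Mg apfu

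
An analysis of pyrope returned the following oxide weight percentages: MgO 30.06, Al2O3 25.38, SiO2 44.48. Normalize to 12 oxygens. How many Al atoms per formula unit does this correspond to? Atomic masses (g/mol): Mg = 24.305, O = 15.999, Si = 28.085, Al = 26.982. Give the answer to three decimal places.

30.06 wt% MgO ÷ 40.304 g/mol = 0.74583 mol, giving 0.74583 Mg and 0.74583 O.
25.38 wt% Al2O3 ÷ 101.961 g/mol = 0.24892 mol, giving 0.49784 Al and 0.74676 O.
44.48 wt% SiO2 ÷ 60.083 g/mol = 0.74031 mol, giving 0.74031 Si and 1.48062 O.
Oxygen sums to 2.97321; scaling by 12/2.97321 = 4.03604 puts the formula on 12 O.
Al: 0.49784 × 4.03604 = 2.009 atoms per formula unit.

2.009 Al apfu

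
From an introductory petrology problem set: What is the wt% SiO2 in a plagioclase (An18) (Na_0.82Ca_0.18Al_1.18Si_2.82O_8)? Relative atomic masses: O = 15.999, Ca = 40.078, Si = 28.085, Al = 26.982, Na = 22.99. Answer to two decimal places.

63.91 wt%

Molar mass of Na_0.82Ca_0.18Al_1.18Si_2.82O_8 = 0.82*22.99 + 0.18*40.078 + 1.18*26.982 + 2.82*28.085 + 8*15.999 = 265.096 g/mol.
Each formula unit contains 2.82 Si, equivalent to 2.82/1 = 2.8200 mol SiO2.
M(SiO2) = 1×28.085 + 2×15.999 = 60.083 g/mol.
Mass of SiO2 per formula unit = 2.8200 × 60.083 = 169.434 g.
SiO2 wt% = 169.434 / 265.096 × 100 = 63.91%.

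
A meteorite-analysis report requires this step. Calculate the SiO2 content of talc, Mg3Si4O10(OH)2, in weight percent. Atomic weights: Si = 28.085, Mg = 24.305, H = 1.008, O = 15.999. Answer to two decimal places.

63.37 wt%

Molar mass of Mg3Si4O10(OH)2 = 3*24.305 + 4*28.085 + 12*15.999 + 2*1.008 = 379.259 g/mol.
Each formula unit contains 4 Si, equivalent to 4/1 = 4.0000 mol SiO2.
M(SiO2) = 1×28.085 + 2×15.999 = 60.083 g/mol.
Mass of SiO2 per formula unit = 4.0000 × 60.083 = 240.332 g.
SiO2 wt% = 240.332 / 379.259 × 100 = 63.37%.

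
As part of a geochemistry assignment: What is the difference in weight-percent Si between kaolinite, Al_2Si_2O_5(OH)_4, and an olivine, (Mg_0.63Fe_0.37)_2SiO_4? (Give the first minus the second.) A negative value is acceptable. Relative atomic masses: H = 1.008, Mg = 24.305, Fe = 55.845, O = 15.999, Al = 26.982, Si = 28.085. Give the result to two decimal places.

4.64 percentage points

Si in Al_2Si_2O_5(OH)_4: molar mass 258.157 g/mol; 2×28.085 = 56.170 g → 21.76 wt%.
Si in (Mg_0.63Fe_0.37)_2SiO_4: molar mass 164.031 g/mol; 1×28.085 = 28.085 g → 17.12 wt%.
Difference = 21.76 − 17.12 = 4.64 percentage points.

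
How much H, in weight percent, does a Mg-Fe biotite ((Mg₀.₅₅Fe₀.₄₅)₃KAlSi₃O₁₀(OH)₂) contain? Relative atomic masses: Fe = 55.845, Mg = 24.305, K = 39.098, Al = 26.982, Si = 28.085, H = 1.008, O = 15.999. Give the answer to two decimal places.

Molar mass of (Mg₀.₅₅Fe₀.₄₅)₃KAlSi₃O₁₀(OH)₂: 1.65*24.305 + 1.35*55.845 + 1*39.098 + 1*26.982 + 3*28.085 + 12*15.999 + 2*1.008 = 459.833 g/mol.
Mass of H per formula unit: 2 × 1.008 = 2.016 g.
Weight fraction H = 2.016 / 459.833 = 0.0044.

0.44 weight percent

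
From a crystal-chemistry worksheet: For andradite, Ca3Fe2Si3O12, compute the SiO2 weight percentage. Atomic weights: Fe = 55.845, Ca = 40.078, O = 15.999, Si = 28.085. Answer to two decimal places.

35.47 wt%

M(Ca3Fe2Si3O12) = 508.167 g/mol; M(SiO2) = 60.083 g/mol.
Moles SiO2 per formula unit = 3 Si ÷ 1 = 3.0000.
SiO2 fraction = (3.0000 × 60.083) / 508.167 = 180.249/508.167 = 0.3547.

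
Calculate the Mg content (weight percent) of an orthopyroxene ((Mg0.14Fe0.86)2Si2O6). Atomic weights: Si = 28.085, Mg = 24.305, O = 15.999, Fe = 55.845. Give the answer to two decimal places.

Molar mass of (Mg0.14Fe0.86)2Si2O6: 0.28×24.305 + 1.72×55.845 + 2×28.085 + 6×15.999 = 255.023 g/mol.
Mass of Mg per formula unit: 0.28 × 24.305 = 6.805 g.
Weight fraction Mg = 6.805 / 255.023 = 0.0267.

2.67 weight percent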